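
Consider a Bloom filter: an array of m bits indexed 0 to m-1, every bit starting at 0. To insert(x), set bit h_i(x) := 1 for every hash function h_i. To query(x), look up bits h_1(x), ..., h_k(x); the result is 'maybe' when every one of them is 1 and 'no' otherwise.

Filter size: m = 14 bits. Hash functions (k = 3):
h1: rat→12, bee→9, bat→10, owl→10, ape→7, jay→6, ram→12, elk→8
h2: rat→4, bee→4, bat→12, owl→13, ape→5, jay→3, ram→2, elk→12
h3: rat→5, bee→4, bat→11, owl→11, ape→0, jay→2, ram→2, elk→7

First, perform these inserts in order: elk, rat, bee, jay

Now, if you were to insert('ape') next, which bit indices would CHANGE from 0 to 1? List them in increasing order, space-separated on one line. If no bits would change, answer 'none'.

Start: bits=00000000000000
After insert 'elk': sets bits 7 8 12 -> bits=00000001100010
After insert 'rat': sets bits 4 5 12 -> bits=00001101100010
After insert 'bee': sets bits 4 9 -> bits=00001101110010
After insert 'jay': sets bits 2 3 6 -> bits=00111111110010
insert 'ape' would touch bits 0 5 7; currently bit0=0, bit5=1, bit7=1
Bits that are 0 among those (would change 0->1): 0

Answer: 0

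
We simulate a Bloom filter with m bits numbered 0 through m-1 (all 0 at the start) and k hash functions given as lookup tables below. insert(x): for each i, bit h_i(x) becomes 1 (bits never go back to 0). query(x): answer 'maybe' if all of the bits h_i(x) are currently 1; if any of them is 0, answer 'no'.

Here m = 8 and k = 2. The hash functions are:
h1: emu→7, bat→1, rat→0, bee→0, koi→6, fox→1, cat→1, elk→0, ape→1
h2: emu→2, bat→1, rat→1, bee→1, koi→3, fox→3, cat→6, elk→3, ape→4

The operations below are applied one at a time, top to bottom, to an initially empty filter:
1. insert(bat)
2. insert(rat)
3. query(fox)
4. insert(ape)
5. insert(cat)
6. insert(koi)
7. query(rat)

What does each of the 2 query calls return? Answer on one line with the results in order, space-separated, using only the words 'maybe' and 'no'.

Start: bits=00000000
Op 1: insert bat -> sets bits 1 -> bits=01000000
Op 2: insert rat -> sets bits 0 1 -> bits=11000000
Op 3: query fox -> checks bit1=1, bit3=0 (has a 0) -> no
Op 4: insert ape -> sets bits 1 4 -> bits=11001000
Op 5: insert cat -> sets bits 1 6 -> bits=11001010
Op 6: insert koi -> sets bits 3 6 -> bits=11011010
Op 7: query rat -> checks bit0=1, bit1=1 (all 1) -> maybe
Query results in order: no maybe

Answer: no maybe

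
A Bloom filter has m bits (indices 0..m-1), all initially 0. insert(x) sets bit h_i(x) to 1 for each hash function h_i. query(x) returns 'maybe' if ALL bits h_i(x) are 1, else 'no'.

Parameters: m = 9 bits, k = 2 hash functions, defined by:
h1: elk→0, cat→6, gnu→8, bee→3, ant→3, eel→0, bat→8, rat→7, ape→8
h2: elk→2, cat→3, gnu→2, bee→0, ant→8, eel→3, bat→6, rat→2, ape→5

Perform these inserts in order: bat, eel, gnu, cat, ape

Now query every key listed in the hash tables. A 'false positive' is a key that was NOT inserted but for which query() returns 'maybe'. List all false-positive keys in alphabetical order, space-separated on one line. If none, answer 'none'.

Answer: ant bee elk

Derivation:
Start: bits=000000000
After insert 'bat': sets bits 6 8 -> bits=000000101
After insert 'eel': sets bits 0 3 -> bits=100100101
After insert 'gnu': sets bits 2 8 -> bits=101100101
After insert 'cat': sets bits 3 6 -> bits=101100101
After insert 'ape': sets bits 5 8 -> bits=101101101
Not inserted: ant bee elk rat — query each against bits=101101101:
query ant: checks bit3=1, bit8=1 (all 1) -> maybe => FALSE POSITIVE
query bee: checks bit0=1, bit3=1 (all 1) -> maybe => FALSE POSITIVE
query elk: checks bit0=1, bit2=1 (all 1) -> maybe => FALSE POSITIVE
query rat: checks bit2=1, bit7=0 (has a 0) -> no => not a false positive
False positives (alphabetical): ant bee elk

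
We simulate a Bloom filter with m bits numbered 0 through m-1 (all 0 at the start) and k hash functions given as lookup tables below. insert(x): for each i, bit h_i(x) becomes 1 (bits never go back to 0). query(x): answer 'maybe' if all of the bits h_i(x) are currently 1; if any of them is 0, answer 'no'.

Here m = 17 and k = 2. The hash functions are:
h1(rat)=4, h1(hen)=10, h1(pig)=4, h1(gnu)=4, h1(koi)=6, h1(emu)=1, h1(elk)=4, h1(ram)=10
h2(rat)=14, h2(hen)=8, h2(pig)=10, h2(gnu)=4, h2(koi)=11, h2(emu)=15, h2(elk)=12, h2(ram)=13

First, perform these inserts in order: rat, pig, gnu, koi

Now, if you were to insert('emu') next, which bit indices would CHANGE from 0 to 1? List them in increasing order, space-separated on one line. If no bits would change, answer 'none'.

Answer: 1 15

Derivation:
Start: bits=00000000000000000
After insert 'rat': sets bits 4 14 -> bits=00001000000000100
After insert 'pig': sets bits 4 10 -> bits=00001000001000100
After insert 'gnu': sets bits 4 -> bits=00001000001000100
After insert 'koi': sets bits 6 11 -> bits=00001010001100100
insert 'emu' would touch bits 1 15; currently bit1=0, bit15=0
Bits that are 0 among those (would change 0->1): 1 15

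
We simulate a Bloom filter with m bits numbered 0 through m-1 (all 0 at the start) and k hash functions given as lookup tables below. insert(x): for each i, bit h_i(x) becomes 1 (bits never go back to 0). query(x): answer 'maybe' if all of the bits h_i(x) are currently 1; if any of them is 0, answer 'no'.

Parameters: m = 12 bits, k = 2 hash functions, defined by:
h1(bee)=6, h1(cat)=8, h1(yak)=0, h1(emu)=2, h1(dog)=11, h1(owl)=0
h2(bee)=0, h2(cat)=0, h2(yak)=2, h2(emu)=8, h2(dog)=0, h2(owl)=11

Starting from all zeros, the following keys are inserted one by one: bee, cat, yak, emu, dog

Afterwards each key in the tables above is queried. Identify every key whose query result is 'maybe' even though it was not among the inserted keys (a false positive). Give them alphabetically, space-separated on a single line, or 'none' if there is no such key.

Start: bits=000000000000
After insert 'bee': sets bits 0 6 -> bits=100000100000
After insert 'cat': sets bits 0 8 -> bits=100000101000
After insert 'yak': sets bits 0 2 -> bits=101000101000
After insert 'emu': sets bits 2 8 -> bits=101000101000
After insert 'dog': sets bits 0 11 -> bits=101000101001
Not inserted: owl — query each against bits=101000101001:
query owl: checks bit0=1, bit11=1 (all 1) -> maybe => FALSE POSITIVE
False positives (alphabetical): owl

Answer: owl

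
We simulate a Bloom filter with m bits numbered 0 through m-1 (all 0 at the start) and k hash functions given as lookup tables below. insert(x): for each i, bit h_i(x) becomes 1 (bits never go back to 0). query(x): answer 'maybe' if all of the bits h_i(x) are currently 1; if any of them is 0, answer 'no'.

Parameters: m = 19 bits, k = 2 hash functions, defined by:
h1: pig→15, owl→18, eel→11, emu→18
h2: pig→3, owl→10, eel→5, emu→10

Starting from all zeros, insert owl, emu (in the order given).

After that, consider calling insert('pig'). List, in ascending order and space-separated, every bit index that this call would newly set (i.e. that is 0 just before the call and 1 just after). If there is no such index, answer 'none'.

Answer: 3 15

Derivation:
Start: bits=0000000000000000000
After insert 'owl': sets bits 10 18 -> bits=0000000000100000001
After insert 'emu': sets bits 10 18 -> bits=0000000000100000001
insert 'pig' would touch bits 3 15; currently bit3=0, bit15=0
Bits that are 0 among those (would change 0->1): 3 15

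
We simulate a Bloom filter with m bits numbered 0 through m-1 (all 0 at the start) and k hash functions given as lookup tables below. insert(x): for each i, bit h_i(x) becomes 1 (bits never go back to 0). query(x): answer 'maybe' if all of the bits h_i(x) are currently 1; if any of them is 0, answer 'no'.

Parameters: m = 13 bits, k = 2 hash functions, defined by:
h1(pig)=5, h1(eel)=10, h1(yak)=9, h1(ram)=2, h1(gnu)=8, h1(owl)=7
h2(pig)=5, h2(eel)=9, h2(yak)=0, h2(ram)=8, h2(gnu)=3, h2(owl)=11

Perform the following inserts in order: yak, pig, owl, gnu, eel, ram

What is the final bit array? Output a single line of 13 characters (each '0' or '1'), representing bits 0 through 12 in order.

Start: bits=0000000000000
After insert 'yak': sets bits 0 9 -> bits=1000000001000
After insert 'pig': sets bits 5 -> bits=1000010001000
After insert 'owl': sets bits 7 11 -> bits=1000010101010
After insert 'gnu': sets bits 3 8 -> bits=1001010111010
After insert 'eel': sets bits 9 10 -> bits=1001010111110
After insert 'ram': sets bits 2 8 -> bits=1011010111110

Answer: 1011010111110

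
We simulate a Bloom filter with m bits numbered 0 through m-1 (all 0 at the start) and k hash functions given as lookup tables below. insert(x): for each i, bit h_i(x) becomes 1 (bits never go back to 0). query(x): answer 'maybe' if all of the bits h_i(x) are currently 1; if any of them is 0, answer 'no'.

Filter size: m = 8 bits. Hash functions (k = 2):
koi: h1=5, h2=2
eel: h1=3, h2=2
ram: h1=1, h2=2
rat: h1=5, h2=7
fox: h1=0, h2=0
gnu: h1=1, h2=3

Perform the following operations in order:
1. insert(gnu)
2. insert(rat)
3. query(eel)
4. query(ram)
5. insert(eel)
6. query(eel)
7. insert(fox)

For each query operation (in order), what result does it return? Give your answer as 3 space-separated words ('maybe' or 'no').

Start: bits=00000000
Op 1: insert gnu -> sets bits 1 3 -> bits=01010000
Op 2: insert rat -> sets bits 5 7 -> bits=01010101
Op 3: query eel -> checks bit2=0, bit3=1 (has a 0) -> no
Op 4: query ram -> checks bit1=1, bit2=0 (has a 0) -> no
Op 5: insert eel -> sets bits 2 3 -> bits=01110101
Op 6: query eel -> checks bit2=1, bit3=1 (all 1) -> maybe
Op 7: insert fox -> sets bits 0 -> bits=11110101
Query results in order: no no maybe

Answer: no no maybe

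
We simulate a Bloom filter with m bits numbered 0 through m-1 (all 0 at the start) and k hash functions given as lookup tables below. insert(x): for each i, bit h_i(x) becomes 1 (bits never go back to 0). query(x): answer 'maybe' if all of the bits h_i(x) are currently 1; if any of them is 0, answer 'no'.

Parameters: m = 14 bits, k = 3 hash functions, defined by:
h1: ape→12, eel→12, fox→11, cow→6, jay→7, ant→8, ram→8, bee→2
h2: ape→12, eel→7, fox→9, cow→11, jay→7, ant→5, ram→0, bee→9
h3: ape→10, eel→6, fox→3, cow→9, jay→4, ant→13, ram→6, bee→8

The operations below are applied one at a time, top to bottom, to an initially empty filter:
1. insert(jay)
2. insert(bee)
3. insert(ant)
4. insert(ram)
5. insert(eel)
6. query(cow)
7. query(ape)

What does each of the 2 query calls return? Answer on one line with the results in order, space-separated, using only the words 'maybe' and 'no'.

Start: bits=00000000000000
Op 1: insert jay -> sets bits 4 7 -> bits=00001001000000
Op 2: insert bee -> sets bits 2 8 9 -> bits=00101001110000
Op 3: insert ant -> sets bits 5 8 13 -> bits=00101101110001
Op 4: insert ram -> sets bits 0 6 8 -> bits=10101111110001
Op 5: insert eel -> sets bits 6 7 12 -> bits=10101111110011
Op 6: query cow -> checks bit6=1, bit9=1, bit11=0 (has a 0) -> no
Op 7: query ape -> checks bit10=0, bit12=1 (has a 0) -> no
Query results in order: no no

Answer: no no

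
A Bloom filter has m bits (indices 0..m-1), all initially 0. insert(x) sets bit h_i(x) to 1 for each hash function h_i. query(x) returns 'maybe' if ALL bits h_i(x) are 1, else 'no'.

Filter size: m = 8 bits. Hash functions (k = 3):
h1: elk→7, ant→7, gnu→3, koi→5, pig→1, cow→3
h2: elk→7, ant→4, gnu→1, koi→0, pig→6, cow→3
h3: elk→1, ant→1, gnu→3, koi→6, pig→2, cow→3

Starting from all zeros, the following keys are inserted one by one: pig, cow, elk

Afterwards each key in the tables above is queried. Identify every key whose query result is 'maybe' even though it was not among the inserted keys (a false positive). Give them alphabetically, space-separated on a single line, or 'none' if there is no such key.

Start: bits=00000000
After insert 'pig': sets bits 1 2 6 -> bits=01100010
After insert 'cow': sets bits 3 -> bits=01110010
After insert 'elk': sets bits 1 7 -> bits=01110011
Not inserted: ant gnu koi — query each against bits=01110011:
query ant: checks bit1=1, bit4=0, bit7=1 (has a 0) -> no => not a false positive
query gnu: checks bit1=1, bit3=1 (all 1) -> maybe => FALSE POSITIVE
query koi: checks bit0=0, bit5=0, bit6=1 (has a 0) -> no => not a false positive
False positives (alphabetical): gnu

Answer: gnu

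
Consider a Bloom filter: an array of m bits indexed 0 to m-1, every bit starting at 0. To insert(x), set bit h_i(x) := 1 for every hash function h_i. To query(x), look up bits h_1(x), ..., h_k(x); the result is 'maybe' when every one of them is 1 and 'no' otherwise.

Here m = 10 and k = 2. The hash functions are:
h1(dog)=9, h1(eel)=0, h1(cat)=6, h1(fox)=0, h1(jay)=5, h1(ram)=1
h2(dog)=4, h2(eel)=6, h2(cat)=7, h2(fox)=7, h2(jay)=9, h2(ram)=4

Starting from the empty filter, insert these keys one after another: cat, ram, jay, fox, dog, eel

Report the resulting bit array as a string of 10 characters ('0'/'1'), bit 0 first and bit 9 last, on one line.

Answer: 1100111101

Derivation:
Start: bits=0000000000
After insert 'cat': sets bits 6 7 -> bits=0000001100
After insert 'ram': sets bits 1 4 -> bits=0100101100
After insert 'jay': sets bits 5 9 -> bits=0100111101
After insert 'fox': sets bits 0 7 -> bits=1100111101
After insert 'dog': sets bits 4 9 -> bits=1100111101
After insert 'eel': sets bits 0 6 -> bits=1100111101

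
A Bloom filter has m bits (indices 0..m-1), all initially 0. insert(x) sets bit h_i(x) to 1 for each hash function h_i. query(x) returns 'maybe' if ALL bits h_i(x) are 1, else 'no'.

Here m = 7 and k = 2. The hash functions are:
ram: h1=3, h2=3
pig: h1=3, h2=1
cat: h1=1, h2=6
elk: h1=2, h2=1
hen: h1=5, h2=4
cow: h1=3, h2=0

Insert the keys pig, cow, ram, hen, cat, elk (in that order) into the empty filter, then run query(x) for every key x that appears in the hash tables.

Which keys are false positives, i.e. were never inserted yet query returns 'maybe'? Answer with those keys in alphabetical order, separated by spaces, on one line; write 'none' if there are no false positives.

Answer: none

Derivation:
Start: bits=0000000
After insert 'pig': sets bits 1 3 -> bits=0101000
After insert 'cow': sets bits 0 3 -> bits=1101000
After insert 'ram': sets bits 3 -> bits=1101000
After insert 'hen': sets bits 4 5 -> bits=1101110
After insert 'cat': sets bits 1 6 -> bits=1101111
After insert 'elk': sets bits 1 2 -> bits=1111111
Not inserted: (none) — query each against bits=1111111:
False positives (alphabetical): none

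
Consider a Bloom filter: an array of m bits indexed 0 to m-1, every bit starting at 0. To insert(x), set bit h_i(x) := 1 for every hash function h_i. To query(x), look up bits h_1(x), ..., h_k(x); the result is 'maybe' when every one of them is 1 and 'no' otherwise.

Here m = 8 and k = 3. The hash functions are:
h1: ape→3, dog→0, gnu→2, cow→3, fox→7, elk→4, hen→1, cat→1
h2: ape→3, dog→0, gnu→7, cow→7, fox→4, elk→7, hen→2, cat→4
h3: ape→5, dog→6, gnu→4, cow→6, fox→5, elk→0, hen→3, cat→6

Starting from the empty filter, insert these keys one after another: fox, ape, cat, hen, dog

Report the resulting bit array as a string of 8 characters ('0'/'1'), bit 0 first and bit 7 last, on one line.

Start: bits=00000000
After insert 'fox': sets bits 4 5 7 -> bits=00001101
After insert 'ape': sets bits 3 5 -> bits=00011101
After insert 'cat': sets bits 1 4 6 -> bits=01011111
After insert 'hen': sets bits 1 2 3 -> bits=01111111
After insert 'dog': sets bits 0 6 -> bits=11111111

Answer: 11111111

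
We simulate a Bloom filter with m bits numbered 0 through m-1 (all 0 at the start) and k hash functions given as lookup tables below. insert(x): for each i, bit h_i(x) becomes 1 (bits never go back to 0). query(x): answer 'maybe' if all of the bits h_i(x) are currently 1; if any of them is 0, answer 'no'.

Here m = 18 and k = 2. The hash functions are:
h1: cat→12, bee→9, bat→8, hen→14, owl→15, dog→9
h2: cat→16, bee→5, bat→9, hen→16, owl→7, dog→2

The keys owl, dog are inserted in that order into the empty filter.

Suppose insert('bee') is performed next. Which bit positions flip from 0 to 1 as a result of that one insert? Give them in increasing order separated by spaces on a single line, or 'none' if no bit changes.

Start: bits=000000000000000000
After insert 'owl': sets bits 7 15 -> bits=000000010000000100
After insert 'dog': sets bits 2 9 -> bits=001000010100000100
insert 'bee' would touch bits 5 9; currently bit5=0, bit9=1
Bits that are 0 among those (would change 0->1): 5

Answer: 5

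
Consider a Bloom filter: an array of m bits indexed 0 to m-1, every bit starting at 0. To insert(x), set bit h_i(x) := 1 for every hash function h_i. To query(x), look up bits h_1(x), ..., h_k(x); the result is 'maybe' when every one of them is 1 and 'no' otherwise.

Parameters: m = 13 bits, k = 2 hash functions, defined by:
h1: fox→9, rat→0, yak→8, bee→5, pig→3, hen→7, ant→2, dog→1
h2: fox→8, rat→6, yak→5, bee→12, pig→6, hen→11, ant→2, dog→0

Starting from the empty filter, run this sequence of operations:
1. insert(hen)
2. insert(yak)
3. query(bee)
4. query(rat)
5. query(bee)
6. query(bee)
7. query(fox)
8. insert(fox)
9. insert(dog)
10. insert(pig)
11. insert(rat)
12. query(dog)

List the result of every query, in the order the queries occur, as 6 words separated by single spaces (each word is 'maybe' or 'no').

Answer: no no no no no maybe

Derivation:
Start: bits=0000000000000
Op 1: insert hen -> sets bits 7 11 -> bits=0000000100010
Op 2: insert yak -> sets bits 5 8 -> bits=0000010110010
Op 3: query bee -> checks bit5=1, bit12=0 (has a 0) -> no
Op 4: query rat -> checks bit0=0, bit6=0 (has a 0) -> no
Op 5: query bee -> checks bit5=1, bit12=0 (has a 0) -> no
Op 6: query bee -> checks bit5=1, bit12=0 (has a 0) -> no
Op 7: query fox -> checks bit8=1, bit9=0 (has a 0) -> no
Op 8: insert fox -> sets bits 8 9 -> bits=0000010111010
Op 9: insert dog -> sets bits 0 1 -> bits=1100010111010
Op 10: insert pig -> sets bits 3 6 -> bits=1101011111010
Op 11: insert rat -> sets bits 0 6 -> bits=1101011111010
Op 12: query dog -> checks bit0=1, bit1=1 (all 1) -> maybe
Query results in order: no no no no no maybe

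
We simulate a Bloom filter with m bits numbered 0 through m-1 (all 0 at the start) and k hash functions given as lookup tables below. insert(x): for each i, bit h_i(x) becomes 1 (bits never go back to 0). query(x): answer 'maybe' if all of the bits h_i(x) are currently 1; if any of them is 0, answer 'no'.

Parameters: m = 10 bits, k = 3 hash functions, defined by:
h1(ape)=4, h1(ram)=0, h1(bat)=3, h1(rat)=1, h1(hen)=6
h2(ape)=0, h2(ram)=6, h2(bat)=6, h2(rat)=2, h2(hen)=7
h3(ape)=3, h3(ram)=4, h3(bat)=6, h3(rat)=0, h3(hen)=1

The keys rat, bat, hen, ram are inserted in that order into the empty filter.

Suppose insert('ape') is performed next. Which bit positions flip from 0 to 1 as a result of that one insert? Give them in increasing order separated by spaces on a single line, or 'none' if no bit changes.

Start: bits=0000000000
After insert 'rat': sets bits 0 1 2 -> bits=1110000000
After insert 'bat': sets bits 3 6 -> bits=1111001000
After insert 'hen': sets bits 1 6 7 -> bits=1111001100
After insert 'ram': sets bits 0 4 6 -> bits=1111101100
insert 'ape' would touch bits 0 3 4; currently bit0=1, bit3=1, bit4=1
Bits that are 0 among those (would change 0->1): none

Answer: none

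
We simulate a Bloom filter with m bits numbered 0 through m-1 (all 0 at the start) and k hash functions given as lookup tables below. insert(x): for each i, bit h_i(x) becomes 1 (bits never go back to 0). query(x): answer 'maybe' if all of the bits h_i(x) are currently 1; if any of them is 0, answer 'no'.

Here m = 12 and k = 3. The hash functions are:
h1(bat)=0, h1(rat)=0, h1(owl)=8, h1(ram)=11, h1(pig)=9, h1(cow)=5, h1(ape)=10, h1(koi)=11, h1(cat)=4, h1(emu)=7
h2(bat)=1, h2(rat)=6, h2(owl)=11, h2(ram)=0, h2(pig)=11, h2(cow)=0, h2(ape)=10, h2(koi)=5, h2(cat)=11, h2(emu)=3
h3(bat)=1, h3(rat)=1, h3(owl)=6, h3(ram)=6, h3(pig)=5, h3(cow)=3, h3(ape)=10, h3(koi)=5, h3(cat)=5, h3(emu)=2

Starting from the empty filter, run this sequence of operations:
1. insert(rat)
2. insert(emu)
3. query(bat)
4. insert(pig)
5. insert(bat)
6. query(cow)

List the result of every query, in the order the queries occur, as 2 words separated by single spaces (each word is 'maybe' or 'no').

Start: bits=000000000000
Op 1: insert rat -> sets bits 0 1 6 -> bits=110000100000
Op 2: insert emu -> sets bits 2 3 7 -> bits=111100110000
Op 3: query bat -> checks bit0=1, bit1=1 (all 1) -> maybe
Op 4: insert pig -> sets bits 5 9 11 -> bits=111101110101
Op 5: insert bat -> sets bits 0 1 -> bits=111101110101
Op 6: query cow -> checks bit0=1, bit3=1, bit5=1 (all 1) -> maybe
Query results in order: maybe maybe

Answer: maybe maybe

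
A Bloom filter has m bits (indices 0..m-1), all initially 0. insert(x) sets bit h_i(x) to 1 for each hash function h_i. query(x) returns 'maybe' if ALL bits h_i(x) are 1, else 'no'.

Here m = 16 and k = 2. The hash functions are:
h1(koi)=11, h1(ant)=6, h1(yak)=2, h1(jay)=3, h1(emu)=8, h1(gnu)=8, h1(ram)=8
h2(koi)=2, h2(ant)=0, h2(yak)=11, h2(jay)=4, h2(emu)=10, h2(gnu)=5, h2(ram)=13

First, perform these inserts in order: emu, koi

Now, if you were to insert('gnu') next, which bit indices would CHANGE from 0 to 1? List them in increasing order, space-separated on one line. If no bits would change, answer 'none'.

Answer: 5

Derivation:
Start: bits=0000000000000000
After insert 'emu': sets bits 8 10 -> bits=0000000010100000
After insert 'koi': sets bits 2 11 -> bits=0010000010110000
insert 'gnu' would touch bits 5 8; currently bit5=0, bit8=1
Bits that are 0 among those (would change 0->1): 5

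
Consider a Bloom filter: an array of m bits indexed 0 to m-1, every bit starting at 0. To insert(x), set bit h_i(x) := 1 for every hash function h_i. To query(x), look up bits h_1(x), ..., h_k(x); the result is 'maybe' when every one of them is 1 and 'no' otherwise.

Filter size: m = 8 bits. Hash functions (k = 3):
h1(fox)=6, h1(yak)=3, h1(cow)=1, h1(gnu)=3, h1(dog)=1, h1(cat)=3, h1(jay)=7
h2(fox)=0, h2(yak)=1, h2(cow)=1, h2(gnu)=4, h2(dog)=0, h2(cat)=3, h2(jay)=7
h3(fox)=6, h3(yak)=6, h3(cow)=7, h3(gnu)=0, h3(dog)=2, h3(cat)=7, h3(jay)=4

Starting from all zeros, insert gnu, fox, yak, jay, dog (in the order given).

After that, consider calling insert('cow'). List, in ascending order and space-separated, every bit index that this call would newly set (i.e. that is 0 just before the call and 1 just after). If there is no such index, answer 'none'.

Start: bits=00000000
After insert 'gnu': sets bits 0 3 4 -> bits=10011000
After insert 'fox': sets bits 0 6 -> bits=10011010
After insert 'yak': sets bits 1 3 6 -> bits=11011010
After insert 'jay': sets bits 4 7 -> bits=11011011
After insert 'dog': sets bits 0 1 2 -> bits=11111011
insert 'cow' would touch bits 1 7; currently bit1=1, bit7=1
Bits that are 0 among those (would change 0->1): none

Answer: none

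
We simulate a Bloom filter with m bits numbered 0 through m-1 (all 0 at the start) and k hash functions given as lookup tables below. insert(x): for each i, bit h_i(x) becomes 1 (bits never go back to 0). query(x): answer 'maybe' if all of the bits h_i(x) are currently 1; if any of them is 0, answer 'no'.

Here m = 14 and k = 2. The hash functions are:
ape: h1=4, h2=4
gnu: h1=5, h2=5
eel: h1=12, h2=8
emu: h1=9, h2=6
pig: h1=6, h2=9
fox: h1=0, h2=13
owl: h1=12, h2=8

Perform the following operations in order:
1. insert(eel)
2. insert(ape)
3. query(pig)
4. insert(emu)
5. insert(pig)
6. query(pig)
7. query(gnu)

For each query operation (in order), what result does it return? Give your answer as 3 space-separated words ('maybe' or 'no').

Start: bits=00000000000000
Op 1: insert eel -> sets bits 8 12 -> bits=00000000100010
Op 2: insert ape -> sets bits 4 -> bits=00001000100010
Op 3: query pig -> checks bit6=0, bit9=0 (has a 0) -> no
Op 4: insert emu -> sets bits 6 9 -> bits=00001010110010
Op 5: insert pig -> sets bits 6 9 -> bits=00001010110010
Op 6: query pig -> checks bit6=1, bit9=1 (all 1) -> maybe
Op 7: query gnu -> checks bit5=0 (has a 0) -> no
Query results in order: no maybe no

Answer: no maybe no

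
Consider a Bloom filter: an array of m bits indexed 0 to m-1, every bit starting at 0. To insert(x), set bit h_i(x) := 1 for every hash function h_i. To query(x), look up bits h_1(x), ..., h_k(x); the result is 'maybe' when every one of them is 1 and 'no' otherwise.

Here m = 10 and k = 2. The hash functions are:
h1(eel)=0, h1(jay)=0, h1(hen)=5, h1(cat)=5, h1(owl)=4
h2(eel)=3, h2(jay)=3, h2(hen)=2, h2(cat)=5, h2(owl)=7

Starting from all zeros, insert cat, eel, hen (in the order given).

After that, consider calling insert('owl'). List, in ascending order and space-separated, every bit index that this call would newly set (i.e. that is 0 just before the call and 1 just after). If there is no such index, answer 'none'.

Start: bits=0000000000
After insert 'cat': sets bits 5 -> bits=0000010000
After insert 'eel': sets bits 0 3 -> bits=1001010000
After insert 'hen': sets bits 2 5 -> bits=1011010000
insert 'owl' would touch bits 4 7; currently bit4=0, bit7=0
Bits that are 0 among those (would change 0->1): 4 7

Answer: 4 7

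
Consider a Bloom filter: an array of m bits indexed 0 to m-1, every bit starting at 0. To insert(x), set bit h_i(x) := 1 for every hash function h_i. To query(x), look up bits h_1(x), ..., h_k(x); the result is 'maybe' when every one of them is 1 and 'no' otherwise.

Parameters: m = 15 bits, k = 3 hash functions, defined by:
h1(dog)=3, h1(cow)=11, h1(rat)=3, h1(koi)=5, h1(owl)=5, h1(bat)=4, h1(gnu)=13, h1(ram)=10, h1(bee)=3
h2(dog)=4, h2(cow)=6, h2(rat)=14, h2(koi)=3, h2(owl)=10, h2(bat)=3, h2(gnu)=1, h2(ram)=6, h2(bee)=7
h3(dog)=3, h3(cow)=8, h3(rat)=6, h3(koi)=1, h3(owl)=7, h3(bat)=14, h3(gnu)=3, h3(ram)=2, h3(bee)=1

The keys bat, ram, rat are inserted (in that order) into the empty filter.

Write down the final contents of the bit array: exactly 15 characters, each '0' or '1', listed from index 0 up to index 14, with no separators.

Answer: 001110100010001

Derivation:
Start: bits=000000000000000
After insert 'bat': sets bits 3 4 14 -> bits=000110000000001
After insert 'ram': sets bits 2 6 10 -> bits=001110100010001
After insert 'rat': sets bits 3 6 14 -> bits=001110100010001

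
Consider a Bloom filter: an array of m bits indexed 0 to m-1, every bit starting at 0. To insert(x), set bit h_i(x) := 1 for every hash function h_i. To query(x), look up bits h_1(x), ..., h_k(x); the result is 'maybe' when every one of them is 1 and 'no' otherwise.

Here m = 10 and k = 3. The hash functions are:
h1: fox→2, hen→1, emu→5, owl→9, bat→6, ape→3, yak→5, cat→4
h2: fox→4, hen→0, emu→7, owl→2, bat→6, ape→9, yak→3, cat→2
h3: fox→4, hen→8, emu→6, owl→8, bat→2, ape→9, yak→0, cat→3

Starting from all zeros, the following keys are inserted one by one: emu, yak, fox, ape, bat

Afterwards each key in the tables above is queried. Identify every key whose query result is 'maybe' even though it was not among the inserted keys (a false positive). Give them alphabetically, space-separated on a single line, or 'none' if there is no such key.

Start: bits=0000000000
After insert 'emu': sets bits 5 6 7 -> bits=0000011100
After insert 'yak': sets bits 0 3 5 -> bits=1001011100
After insert 'fox': sets bits 2 4 -> bits=1011111100
After insert 'ape': sets bits 3 9 -> bits=1011111101
After insert 'bat': sets bits 2 6 -> bits=1011111101
Not inserted: cat hen owl — query each against bits=1011111101:
query cat: checks bit2=1, bit3=1, bit4=1 (all 1) -> maybe => FALSE POSITIVE
query hen: checks bit0=1, bit1=0, bit8=0 (has a 0) -> no => not a false positive
query owl: checks bit2=1, bit8=0, bit9=1 (has a 0) -> no => not a false positive
False positives (alphabetical): cat

Answer: cat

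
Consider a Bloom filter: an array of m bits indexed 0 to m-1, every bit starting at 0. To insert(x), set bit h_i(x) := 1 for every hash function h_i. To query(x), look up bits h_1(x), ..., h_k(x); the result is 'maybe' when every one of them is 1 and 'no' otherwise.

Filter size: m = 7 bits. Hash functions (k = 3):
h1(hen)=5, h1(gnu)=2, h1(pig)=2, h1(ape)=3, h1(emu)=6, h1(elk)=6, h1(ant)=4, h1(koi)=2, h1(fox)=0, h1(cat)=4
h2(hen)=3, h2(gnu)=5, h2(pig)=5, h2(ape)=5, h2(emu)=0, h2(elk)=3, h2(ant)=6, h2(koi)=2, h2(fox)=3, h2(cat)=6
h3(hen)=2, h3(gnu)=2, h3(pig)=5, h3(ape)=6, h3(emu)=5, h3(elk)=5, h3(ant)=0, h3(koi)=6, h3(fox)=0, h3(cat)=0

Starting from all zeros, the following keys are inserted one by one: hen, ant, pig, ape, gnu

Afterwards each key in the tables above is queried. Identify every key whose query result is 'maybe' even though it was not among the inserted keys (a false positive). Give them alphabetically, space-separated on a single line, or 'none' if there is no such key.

Answer: cat elk emu fox koi

Derivation:
Start: bits=0000000
After insert 'hen': sets bits 2 3 5 -> bits=0011010
After insert 'ant': sets bits 0 4 6 -> bits=1011111
After insert 'pig': sets bits 2 5 -> bits=1011111
After insert 'ape': sets bits 3 5 6 -> bits=1011111
After insert 'gnu': sets bits 2 5 -> bits=1011111
Not inserted: cat elk emu fox koi — query each against bits=1011111:
query cat: checks bit0=1, bit4=1, bit6=1 (all 1) -> maybe => FALSE POSITIVE
query elk: checks bit3=1, bit5=1, bit6=1 (all 1) -> maybe => FALSE POSITIVE
query emu: checks bit0=1, bit5=1, bit6=1 (all 1) -> maybe => FALSE POSITIVE
query fox: checks bit0=1, bit3=1 (all 1) -> maybe => FALSE POSITIVE
query koi: checks bit2=1, bit6=1 (all 1) -> maybe => FALSE POSITIVE
False positives (alphabetical): cat elk emu fox koi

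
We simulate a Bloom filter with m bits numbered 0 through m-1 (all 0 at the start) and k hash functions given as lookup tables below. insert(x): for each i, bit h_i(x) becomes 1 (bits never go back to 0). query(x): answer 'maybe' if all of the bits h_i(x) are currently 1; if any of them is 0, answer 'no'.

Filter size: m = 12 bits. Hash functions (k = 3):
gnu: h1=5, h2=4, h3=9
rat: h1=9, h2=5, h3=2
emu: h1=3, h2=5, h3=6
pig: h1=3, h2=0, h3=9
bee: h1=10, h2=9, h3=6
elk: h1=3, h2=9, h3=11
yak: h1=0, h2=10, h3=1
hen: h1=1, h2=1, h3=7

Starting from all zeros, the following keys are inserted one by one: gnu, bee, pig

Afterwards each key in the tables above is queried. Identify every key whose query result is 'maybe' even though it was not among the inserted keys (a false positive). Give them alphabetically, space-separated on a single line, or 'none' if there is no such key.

Answer: emu

Derivation:
Start: bits=000000000000
After insert 'gnu': sets bits 4 5 9 -> bits=000011000100
After insert 'bee': sets bits 6 9 10 -> bits=000011100110
After insert 'pig': sets bits 0 3 9 -> bits=100111100110
Not inserted: elk emu hen rat yak — query each against bits=100111100110:
query elk: checks bit3=1, bit9=1, bit11=0 (has a 0) -> no => not a false positive
query emu: checks bit3=1, bit5=1, bit6=1 (all 1) -> maybe => FALSE POSITIVE
query hen: checks bit1=0, bit7=0 (has a 0) -> no => not a false positive
query rat: checks bit2=0, bit5=1, bit9=1 (has a 0) -> no => not a false positive
query yak: checks bit0=1, bit1=0, bit10=1 (has a 0) -> no => not a false positive
False positives (alphabetical): emu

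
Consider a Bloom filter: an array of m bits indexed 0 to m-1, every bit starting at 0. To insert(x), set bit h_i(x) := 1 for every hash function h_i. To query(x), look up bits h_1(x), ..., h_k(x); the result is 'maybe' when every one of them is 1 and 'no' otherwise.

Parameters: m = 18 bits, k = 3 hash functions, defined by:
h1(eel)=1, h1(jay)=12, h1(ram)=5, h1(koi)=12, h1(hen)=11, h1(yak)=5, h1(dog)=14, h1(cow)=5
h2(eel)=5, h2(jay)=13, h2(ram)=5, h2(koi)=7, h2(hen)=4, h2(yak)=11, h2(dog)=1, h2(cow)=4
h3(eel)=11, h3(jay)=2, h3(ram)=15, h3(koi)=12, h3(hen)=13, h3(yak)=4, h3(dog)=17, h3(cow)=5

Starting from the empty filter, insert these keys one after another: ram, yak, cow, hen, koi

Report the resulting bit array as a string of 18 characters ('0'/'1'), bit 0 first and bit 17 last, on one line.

Start: bits=000000000000000000
After insert 'ram': sets bits 5 15 -> bits=000001000000000100
After insert 'yak': sets bits 4 5 11 -> bits=000011000001000100
After insert 'cow': sets bits 4 5 -> bits=000011000001000100
After insert 'hen': sets bits 4 11 13 -> bits=000011000001010100
After insert 'koi': sets bits 7 12 -> bits=000011010001110100

Answer: 000011010001110100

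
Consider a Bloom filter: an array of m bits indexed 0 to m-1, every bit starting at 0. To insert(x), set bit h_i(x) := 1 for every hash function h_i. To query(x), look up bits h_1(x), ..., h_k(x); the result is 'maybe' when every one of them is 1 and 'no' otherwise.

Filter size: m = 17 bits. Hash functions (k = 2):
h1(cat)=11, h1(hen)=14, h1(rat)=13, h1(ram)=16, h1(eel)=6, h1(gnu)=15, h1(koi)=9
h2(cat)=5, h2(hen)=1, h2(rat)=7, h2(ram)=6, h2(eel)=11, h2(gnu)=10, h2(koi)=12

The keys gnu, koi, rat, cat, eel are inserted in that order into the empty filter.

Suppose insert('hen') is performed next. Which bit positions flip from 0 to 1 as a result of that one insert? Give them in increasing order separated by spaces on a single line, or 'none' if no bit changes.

Start: bits=00000000000000000
After insert 'gnu': sets bits 10 15 -> bits=00000000001000010
After insert 'koi': sets bits 9 12 -> bits=00000000011010010
After insert 'rat': sets bits 7 13 -> bits=00000001011011010
After insert 'cat': sets bits 5 11 -> bits=00000101011111010
After insert 'eel': sets bits 6 11 -> bits=00000111011111010
insert 'hen' would touch bits 1 14; currently bit1=0, bit14=0
Bits that are 0 among those (would change 0->1): 1 14

Answer: 1 14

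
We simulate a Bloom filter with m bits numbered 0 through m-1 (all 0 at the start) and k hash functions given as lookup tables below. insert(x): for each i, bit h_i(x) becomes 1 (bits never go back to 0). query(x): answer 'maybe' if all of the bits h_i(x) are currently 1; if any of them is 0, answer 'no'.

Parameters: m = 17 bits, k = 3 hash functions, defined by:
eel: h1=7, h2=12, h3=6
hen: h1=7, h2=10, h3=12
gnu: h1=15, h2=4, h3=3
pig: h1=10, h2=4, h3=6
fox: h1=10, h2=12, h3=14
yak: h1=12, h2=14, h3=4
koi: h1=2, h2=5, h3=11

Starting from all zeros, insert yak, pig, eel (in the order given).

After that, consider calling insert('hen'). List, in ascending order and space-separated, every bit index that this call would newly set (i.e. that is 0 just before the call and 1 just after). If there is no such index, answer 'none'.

Answer: none

Derivation:
Start: bits=00000000000000000
After insert 'yak': sets bits 4 12 14 -> bits=00001000000010100
After insert 'pig': sets bits 4 6 10 -> bits=00001010001010100
After insert 'eel': sets bits 6 7 12 -> bits=00001011001010100
insert 'hen' would touch bits 7 10 12; currently bit7=1, bit10=1, bit12=1
Bits that are 0 among those (would change 0->1): none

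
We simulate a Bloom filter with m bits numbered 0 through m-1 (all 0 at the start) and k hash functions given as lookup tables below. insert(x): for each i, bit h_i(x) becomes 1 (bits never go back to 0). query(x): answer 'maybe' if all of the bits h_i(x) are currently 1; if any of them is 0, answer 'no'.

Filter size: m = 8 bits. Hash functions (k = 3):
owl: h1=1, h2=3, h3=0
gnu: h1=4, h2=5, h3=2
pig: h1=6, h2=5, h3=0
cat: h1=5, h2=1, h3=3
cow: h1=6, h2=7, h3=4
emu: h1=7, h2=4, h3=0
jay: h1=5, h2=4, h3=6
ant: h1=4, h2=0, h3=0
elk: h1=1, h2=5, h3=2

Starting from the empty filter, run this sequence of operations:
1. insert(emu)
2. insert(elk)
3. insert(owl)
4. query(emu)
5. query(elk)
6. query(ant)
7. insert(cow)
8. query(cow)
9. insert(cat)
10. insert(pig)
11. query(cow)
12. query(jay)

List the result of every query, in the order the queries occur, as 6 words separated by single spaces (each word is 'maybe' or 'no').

Answer: maybe maybe maybe maybe maybe maybe

Derivation:
Start: bits=00000000
Op 1: insert emu -> sets bits 0 4 7 -> bits=10001001
Op 2: insert elk -> sets bits 1 2 5 -> bits=11101101
Op 3: insert owl -> sets bits 0 1 3 -> bits=11111101
Op 4: query emu -> checks bit0=1, bit4=1, bit7=1 (all 1) -> maybe
Op 5: query elk -> checks bit1=1, bit2=1, bit5=1 (all 1) -> maybe
Op 6: query ant -> checks bit0=1, bit4=1 (all 1) -> maybe
Op 7: insert cow -> sets bits 4 6 7 -> bits=11111111
Op 8: query cow -> checks bit4=1, bit6=1, bit7=1 (all 1) -> maybe
Op 9: insert cat -> sets bits 1 3 5 -> bits=11111111
Op 10: insert pig -> sets bits 0 5 6 -> bits=11111111
Op 11: query cow -> checks bit4=1, bit6=1, bit7=1 (all 1) -> maybe
Op 12: query jay -> checks bit4=1, bit5=1, bit6=1 (all 1) -> maybe
Query results in order: maybe maybe maybe maybe maybe maybe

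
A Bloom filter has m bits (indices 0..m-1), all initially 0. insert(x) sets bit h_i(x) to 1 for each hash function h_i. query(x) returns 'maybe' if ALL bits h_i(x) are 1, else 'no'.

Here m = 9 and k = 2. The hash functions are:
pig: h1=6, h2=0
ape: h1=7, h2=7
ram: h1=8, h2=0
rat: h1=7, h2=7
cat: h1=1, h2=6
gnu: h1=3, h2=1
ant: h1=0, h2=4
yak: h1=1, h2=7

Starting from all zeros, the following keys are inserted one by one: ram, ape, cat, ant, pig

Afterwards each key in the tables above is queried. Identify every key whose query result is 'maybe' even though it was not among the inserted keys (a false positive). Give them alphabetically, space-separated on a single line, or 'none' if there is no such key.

Start: bits=000000000
After insert 'ram': sets bits 0 8 -> bits=100000001
After insert 'ape': sets bits 7 -> bits=100000011
After insert 'cat': sets bits 1 6 -> bits=110000111
After insert 'ant': sets bits 0 4 -> bits=110010111
After insert 'pig': sets bits 0 6 -> bits=110010111
Not inserted: gnu rat yak — query each against bits=110010111:
query gnu: checks bit1=1, bit3=0 (has a 0) -> no => not a false positive
query rat: checks bit7=1 (all 1) -> maybe => FALSE POSITIVE
query yak: checks bit1=1, bit7=1 (all 1) -> maybe => FALSE POSITIVE
False positives (alphabetical): rat yak

Answer: rat yak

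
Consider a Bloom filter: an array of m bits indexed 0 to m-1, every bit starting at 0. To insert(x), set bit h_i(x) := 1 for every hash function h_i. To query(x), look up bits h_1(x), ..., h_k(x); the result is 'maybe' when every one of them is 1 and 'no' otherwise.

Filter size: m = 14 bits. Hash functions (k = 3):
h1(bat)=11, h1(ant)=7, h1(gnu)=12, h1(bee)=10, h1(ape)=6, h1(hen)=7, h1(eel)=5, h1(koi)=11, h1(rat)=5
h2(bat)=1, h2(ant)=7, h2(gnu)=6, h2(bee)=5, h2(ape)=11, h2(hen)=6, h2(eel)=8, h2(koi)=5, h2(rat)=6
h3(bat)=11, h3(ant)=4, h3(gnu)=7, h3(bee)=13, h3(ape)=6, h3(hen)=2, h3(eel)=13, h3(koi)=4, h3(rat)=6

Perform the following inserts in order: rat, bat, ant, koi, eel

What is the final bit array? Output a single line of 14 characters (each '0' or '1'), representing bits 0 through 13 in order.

Answer: 01001111100101

Derivation:
Start: bits=00000000000000
After insert 'rat': sets bits 5 6 -> bits=00000110000000
After insert 'bat': sets bits 1 11 -> bits=01000110000100
After insert 'ant': sets bits 4 7 -> bits=01001111000100
After insert 'koi': sets bits 4 5 11 -> bits=01001111000100
After insert 'eel': sets bits 5 8 13 -> bits=01001111100101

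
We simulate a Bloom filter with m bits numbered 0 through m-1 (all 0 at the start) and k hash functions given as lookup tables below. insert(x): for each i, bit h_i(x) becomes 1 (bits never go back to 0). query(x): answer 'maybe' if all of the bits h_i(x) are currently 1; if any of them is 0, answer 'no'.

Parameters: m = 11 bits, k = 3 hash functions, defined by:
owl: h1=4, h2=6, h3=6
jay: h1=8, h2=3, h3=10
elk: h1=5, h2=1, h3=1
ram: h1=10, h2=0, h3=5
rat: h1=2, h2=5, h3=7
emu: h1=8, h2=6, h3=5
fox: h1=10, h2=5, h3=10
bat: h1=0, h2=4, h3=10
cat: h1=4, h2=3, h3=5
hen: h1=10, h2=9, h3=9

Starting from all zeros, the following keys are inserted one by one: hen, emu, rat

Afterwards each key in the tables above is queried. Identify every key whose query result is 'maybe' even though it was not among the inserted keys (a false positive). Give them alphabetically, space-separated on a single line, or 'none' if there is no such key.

Start: bits=00000000000
After insert 'hen': sets bits 9 10 -> bits=00000000011
After insert 'emu': sets bits 5 6 8 -> bits=00000110111
After insert 'rat': sets bits 2 5 7 -> bits=00100111111
Not inserted: bat cat elk fox jay owl ram — query each against bits=00100111111:
query bat: checks bit0=0, bit4=0, bit10=1 (has a 0) -> no => not a false positive
query cat: checks bit3=0, bit4=0, bit5=1 (has a 0) -> no => not a false positive
query elk: checks bit1=0, bit5=1 (has a 0) -> no => not a false positive
query fox: checks bit5=1, bit10=1 (all 1) -> maybe => FALSE POSITIVE
query jay: checks bit3=0, bit8=1, bit10=1 (has a 0) -> no => not a false positive
query owl: checks bit4=0, bit6=1 (has a 0) -> no => not a false positive
query ram: checks bit0=0, bit5=1, bit10=1 (has a 0) -> no => not a false positive
False positives (alphabetical): fox

Answer: fox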